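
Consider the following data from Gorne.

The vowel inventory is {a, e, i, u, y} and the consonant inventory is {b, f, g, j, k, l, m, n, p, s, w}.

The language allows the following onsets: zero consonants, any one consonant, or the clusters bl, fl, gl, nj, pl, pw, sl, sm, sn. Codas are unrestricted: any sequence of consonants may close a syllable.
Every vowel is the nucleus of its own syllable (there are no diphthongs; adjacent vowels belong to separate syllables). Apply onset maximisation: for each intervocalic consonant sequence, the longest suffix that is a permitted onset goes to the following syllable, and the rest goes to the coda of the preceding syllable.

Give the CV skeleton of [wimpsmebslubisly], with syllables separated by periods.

CVCC.CCVC.CCV.CV.CCV

Nuclei (vowels): i, e, u, i, y → 5 syllables.
σ1/σ2 boundary: /mpsm/; trying suffixes from longest down, /sm/ is the first permitted one, so coda /mp/ | onset /sm/.
σ2/σ3 boundary: /bsl/; trying suffixes from longest down, /sl/ is the first permitted one, so coda /b/ | onset /sl/.
σ3/σ4 boundary: /b/ is a single consonant, so it becomes the next onset.
σ4/σ5 boundary: cluster /sl/ — /sl/ is itself a permitted onset, so the whole cluster goes right; preceding coda = ∅.
So the parse is wimp.smeb.slu.bi.sly.
Mapping each syllable to C/V: /wimp/ → CVCC, /smeb/ → CCVC, /slu/ → CCV, /bi/ → CV, /sly/ → CCV.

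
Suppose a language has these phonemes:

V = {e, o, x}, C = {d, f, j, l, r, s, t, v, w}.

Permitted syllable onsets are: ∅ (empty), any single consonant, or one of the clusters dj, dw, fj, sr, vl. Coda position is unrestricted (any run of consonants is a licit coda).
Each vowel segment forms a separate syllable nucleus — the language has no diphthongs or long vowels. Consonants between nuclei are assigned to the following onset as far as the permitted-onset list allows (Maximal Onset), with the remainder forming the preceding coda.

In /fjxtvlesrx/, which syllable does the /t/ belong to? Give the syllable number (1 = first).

Nuclei (vowels): x, e, x → 3 syllables.
/x…e/ gap (V1→V2): /tvl/; trying suffixes from longest down, /vl/ is the first permitted one, so coda /t/ | onset /vl/.
/e…x/ gap (V2→V3): /sr/ is a licit onset in full, so it all attaches to the next syllable.
Putting it together: fjxt.vle.srx.
The /t/ is in the coda of syllable 1 (/fjxt/).

1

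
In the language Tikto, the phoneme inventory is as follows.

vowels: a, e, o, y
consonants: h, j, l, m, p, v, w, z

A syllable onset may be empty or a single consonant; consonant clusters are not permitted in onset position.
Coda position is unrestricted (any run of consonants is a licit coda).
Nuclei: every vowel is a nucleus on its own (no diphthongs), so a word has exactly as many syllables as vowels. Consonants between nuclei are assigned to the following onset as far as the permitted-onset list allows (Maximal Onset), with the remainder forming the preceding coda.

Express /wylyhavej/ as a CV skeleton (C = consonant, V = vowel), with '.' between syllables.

CV.CV.CV.CVC

Vowels present: y, y, a, e; each is a nucleus, giving 4 syllables.
V1 /y/ – V2 /y/: /l/ → onset of the next syllable (single consonants are always licit onsets).
V2 /y/ – V3 /a/: /h/ → onset of the next syllable (single consonants are always licit onsets).
V3 /a/ – V4 /e/: /v/ → onset of the next syllable (single consonants are always licit onsets).
Result: wy.ly.ha.vej.
Mapping each syllable to C/V: /wy/ → CV, /ly/ → CV, /ha/ → CV, /vej/ → CVC.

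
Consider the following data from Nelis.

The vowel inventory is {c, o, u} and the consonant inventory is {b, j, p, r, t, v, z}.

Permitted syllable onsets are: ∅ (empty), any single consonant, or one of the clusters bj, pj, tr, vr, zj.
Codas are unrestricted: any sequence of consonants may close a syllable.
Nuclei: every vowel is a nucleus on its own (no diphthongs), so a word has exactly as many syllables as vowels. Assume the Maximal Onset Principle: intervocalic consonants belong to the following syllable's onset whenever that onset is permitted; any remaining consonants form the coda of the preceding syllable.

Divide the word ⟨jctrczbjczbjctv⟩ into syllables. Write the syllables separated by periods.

jc.trcz.bjcz.bjctv

Nuclei (vowels): c, c, c, c → 4 syllables.
V1 /c/ – V2 /c/: /tr/ — entire cluster is a permitted onset → onset /tr/, coda ∅.
V2 /c/ – V3 /c/: /zbj/ splits as /z/ + /bj/ (/bj/ is the longest suffix that is a licit onset).
V3 /c/ – V4 /c/: /zbj/; trying suffixes from longest down, /bj/ is the first permitted one, so coda /z/ | onset /bj/.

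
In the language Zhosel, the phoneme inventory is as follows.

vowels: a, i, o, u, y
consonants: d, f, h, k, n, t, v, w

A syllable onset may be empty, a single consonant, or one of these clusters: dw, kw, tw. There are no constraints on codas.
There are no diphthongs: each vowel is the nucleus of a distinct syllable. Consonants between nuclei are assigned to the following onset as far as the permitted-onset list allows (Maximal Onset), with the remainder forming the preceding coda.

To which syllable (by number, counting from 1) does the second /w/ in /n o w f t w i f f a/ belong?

The vowels are o, i, a — 3 nuclei, so 3 syllables.
Between /o/ (V1) and /i/ (V2): /wftw/ — longest licit onset from the right is /tw/, leaving /wf/ as coda.
Between /i/ (V2) and /a/ (V3): cluster /ff/ — the longest permitted-onset suffix is /f/; onset = /f/, preceding coda = /f/.
Syllabification: nowf.twif.fa.
The second /w/ is in the onset of syllable 2 (/twif/).

2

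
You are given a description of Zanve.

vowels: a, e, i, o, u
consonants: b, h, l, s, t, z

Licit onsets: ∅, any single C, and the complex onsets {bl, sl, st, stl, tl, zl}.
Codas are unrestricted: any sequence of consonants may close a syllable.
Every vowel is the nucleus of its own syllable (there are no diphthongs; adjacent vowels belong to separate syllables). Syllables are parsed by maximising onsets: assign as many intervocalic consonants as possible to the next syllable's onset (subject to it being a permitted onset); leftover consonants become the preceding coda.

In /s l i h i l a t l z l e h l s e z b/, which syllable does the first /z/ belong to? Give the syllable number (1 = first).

4

The vowels are i, i, a, e, e — 5 nuclei, so 5 syllables.
V1 /i/ – V2 /i/: /h/ → onset of the next syllable (single consonants are always licit onsets).
V2 /i/ – V3 /a/: /l/ is a single consonant, so it becomes the next onset.
V3 /a/ – V4 /e/: /tlzl/ splits as /tl/ + /zl/ (/zl/ is the longest suffix that is a licit onset).
V4 /e/ – V5 /e/: /hls/ splits as /hl/ + /s/ (/s/ is the longest suffix that is a licit onset).
Syllabification: sli.hi.latl.zlehl.sezb.
The first /z/ is in the onset of syllable 4 (/zlehl/).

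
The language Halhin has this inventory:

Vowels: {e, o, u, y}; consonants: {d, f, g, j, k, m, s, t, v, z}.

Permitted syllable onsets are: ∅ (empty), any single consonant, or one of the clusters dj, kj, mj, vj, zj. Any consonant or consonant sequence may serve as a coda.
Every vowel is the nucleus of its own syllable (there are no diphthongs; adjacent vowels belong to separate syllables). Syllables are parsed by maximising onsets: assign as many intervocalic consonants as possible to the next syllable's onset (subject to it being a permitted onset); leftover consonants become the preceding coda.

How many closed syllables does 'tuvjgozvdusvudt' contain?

Vowels present: u, o, u, u; each is a nucleus, giving 4 syllables.
V1 /u/ – V2 /o/: /vjg/ splits as /vj/ + /g/ (/g/ is the longest suffix that is a licit onset).
V2 /o/ – V3 /u/: /zvd/ — longest licit onset from the right is /d/, leaving /zv/ as coda.
V3 /u/ – V4 /u/: /sv/ splits as /s/ + /v/ (/v/ is the longest suffix that is a licit onset).
Putting it together: tuvj.gozv.dus.vudt.
Classifying each syllable: /tuvj/ (closed), /gozv/ (closed), /dus/ (closed), /vudt/ (closed).
Closed syllables: 4.

4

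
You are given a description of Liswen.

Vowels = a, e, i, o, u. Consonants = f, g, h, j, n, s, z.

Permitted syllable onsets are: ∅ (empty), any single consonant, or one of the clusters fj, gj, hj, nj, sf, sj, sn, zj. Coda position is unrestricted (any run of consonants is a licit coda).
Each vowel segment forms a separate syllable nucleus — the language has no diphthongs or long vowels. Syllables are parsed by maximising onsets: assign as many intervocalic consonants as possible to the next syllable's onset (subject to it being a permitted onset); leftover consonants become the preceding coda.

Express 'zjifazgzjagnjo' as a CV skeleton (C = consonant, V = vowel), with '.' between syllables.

The vowels are i, a, a, o — 4 nuclei, so 4 syllables.
Between /i/ (V1) and /a/ (V2): /f/ → onset of the next syllable (single consonants are always licit onsets).
Between /a/ (V2) and /a/ (V3): cluster /zgzj/ — the longest permitted-onset suffix is /zj/; onset = /zj/, preceding coda = /zg/.
Between /a/ (V3) and /o/ (V4): /gnj/ splits as /g/ + /nj/ (/nj/ is the longest suffix that is a licit onset).
So the parse is zji.fazg.zjag.njo.
Mapping each syllable to C/V: /zji/ → CCV, /fazg/ → CVCC, /zjag/ → CCVC, /njo/ → CCV.

CCV.CVCC.CCVC.CCV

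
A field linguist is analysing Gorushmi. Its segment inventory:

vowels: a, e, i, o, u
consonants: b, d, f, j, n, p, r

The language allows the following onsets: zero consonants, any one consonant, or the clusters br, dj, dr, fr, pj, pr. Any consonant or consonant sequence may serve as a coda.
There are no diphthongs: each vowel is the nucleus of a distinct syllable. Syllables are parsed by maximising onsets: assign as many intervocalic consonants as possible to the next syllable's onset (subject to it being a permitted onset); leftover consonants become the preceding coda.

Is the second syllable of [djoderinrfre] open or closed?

open

Vowels present: o, e, i, e; each is a nucleus, giving 4 syllables.
/o…e/ gap (V1→V2): /d/ is a single consonant, so it becomes the next onset.
/e…i/ gap (V2→V3): just /r/ — single C goes to the following onset.
/i…e/ gap (V3→V4): cluster /nrfr/ — the longest permitted-onset suffix is /fr/; onset = /fr/, preceding coda = /nr/.
Syllabification: djo.de.rinr.fre.
Syllable 2 is /de/; it ends in its nucleus with no coda, so it is open.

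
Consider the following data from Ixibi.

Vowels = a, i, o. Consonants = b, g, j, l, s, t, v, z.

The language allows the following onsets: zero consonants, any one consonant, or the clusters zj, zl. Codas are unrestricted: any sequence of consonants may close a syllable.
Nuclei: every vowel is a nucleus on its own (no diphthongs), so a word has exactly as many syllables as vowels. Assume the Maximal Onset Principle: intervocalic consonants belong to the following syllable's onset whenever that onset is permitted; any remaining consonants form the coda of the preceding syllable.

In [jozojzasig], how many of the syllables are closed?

2

Vowels present: o, o, a, i; each is a nucleus, giving 4 syllables.
/o…o/ gap (V1→V2): just /z/ — single C goes to the following onset.
/o…a/ gap (V2→V3): /jz/ splits as /j/ + /z/ (/z/ is the longest suffix that is a licit onset).
/a…i/ gap (V3→V4): /s/ → onset of the next syllable (single consonants are always licit onsets).
Syllabification: jo.zoj.za.sig.
Classifying each syllable: /jo/ (open), /zoj/ (closed), /za/ (open), /sig/ (closed).
Closed syllables: 2.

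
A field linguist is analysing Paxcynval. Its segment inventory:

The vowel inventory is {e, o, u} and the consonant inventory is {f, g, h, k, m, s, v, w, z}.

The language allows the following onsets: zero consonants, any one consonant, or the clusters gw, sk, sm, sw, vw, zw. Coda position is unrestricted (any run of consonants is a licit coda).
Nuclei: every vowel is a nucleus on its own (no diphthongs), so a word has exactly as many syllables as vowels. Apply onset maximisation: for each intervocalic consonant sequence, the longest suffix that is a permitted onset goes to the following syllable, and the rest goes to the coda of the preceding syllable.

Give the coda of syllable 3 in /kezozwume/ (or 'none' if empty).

Nuclei (vowels): e, o, u, e → 4 syllables.
V1 /e/ – V2 /o/: /z/ is a single consonant, so it becomes the next onset.
V2 /o/ – V3 /u/: /zw/ — entire cluster is a permitted onset → onset /zw/, coda ∅.
V3 /u/ – V4 /e/: just /m/ — single C goes to the following onset.
Result: ke.zo.zwu.me.
Syllable 3 is /zwu/: onset /zw/, nucleus /u/, coda ∅.

none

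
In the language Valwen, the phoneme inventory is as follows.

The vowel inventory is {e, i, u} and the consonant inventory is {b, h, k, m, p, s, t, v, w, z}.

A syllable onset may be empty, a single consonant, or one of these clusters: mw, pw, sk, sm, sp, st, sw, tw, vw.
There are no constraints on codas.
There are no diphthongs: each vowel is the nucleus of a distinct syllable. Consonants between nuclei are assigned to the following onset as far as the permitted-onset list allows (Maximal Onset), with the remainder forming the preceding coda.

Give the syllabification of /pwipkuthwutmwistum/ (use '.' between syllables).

pwip.kuth.wut.mwi.stum

Vowels present: i, u, u, i, u; each is a nucleus, giving 5 syllables.
/i…u/ gap (V1→V2): cluster /pk/ — the longest permitted-onset suffix is /k/; onset = /k/, preceding coda = /p/.
/u…u/ gap (V2→V3): cluster /thw/ — the longest permitted-onset suffix is /w/; onset = /w/, preceding coda = /th/.
/u…i/ gap (V3→V4): /tmw/ splits as /t/ + /mw/ (/mw/ is the longest suffix that is a licit onset).
/i…u/ gap (V4→V5): cluster /st/ — /st/ is itself a permitted onset, so the whole cluster goes right; preceding coda = ∅.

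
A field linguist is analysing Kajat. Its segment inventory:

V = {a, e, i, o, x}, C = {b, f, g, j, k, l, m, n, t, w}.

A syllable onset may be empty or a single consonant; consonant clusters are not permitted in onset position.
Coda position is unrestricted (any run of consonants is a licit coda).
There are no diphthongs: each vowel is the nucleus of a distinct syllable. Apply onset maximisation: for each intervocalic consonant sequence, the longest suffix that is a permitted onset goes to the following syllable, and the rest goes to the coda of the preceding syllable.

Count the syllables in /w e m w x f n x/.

Vowels present: e, x, x; each is a nucleus, giving 3 syllables.

3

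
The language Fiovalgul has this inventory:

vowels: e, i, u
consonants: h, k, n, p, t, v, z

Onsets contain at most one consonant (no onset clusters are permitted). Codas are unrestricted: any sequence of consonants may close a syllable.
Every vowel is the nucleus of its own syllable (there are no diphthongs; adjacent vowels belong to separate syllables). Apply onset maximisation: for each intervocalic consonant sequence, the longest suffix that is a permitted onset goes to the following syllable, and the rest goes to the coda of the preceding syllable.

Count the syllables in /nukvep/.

2

Vowels present: u, e; each is a nucleus, giving 2 syllables.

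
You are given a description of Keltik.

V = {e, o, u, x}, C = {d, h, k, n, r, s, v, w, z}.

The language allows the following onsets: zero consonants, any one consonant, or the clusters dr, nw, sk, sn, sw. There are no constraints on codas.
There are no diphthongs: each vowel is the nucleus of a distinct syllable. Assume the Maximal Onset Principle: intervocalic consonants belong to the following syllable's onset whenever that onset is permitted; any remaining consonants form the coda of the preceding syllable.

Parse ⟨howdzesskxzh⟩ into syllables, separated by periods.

howd.zes.skxzh

Nuclei (vowels): o, e, x → 3 syllables.
σ1/σ2 boundary: cluster /wdz/ — the longest permitted-onset suffix is /z/; onset = /z/, preceding coda = /wd/.
σ2/σ3 boundary: /ssk/ — longest licit onset from the right is /sk/, leaving /s/ as coda.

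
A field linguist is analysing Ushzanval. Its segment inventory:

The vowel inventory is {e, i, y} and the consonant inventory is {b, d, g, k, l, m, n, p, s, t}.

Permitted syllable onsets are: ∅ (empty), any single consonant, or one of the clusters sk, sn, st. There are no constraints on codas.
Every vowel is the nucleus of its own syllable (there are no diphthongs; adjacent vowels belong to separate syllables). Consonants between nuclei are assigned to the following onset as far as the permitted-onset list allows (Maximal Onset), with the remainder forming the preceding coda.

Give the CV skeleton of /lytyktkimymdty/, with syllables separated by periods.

Vowels present: y, y, i, y, y; each is a nucleus, giving 5 syllables.
V1 /y/ – V2 /y/: /t/ is a single consonant, so it becomes the next onset.
V2 /y/ – V3 /i/: /ktk/ splits as /kt/ + /k/ (/k/ is the longest suffix that is a licit onset).
V3 /i/ – V4 /y/: /m/ is a single consonant, so it becomes the next onset.
V4 /y/ – V5 /y/: cluster /mdt/ — the longest permitted-onset suffix is /t/; onset = /t/, preceding coda = /md/.
Putting it together: ly.tykt.ki.mymd.ty.
Mapping each syllable to C/V: /ly/ → CV, /tykt/ → CVCC, /ki/ → CV, /mymd/ → CVCC, /ty/ → CV.

CV.CVCC.CV.CVCC.CV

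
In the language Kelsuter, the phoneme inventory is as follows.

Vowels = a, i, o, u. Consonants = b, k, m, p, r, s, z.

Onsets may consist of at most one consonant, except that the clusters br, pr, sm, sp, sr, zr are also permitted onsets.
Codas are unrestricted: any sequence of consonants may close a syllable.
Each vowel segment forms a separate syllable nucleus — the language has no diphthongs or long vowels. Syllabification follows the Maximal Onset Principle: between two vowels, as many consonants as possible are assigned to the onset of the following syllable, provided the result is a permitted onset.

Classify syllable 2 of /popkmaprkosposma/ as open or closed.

closed

Vowels present: o, a, o, o, a; each is a nucleus, giving 5 syllables.
/o…a/ gap (V1→V2): /pkm/; trying suffixes from longest down, /m/ is the first permitted one, so coda /pk/ | onset /m/.
/a…o/ gap (V2→V3): /prk/ — longest licit onset from the right is /k/, leaving /pr/ as coda.
/o…o/ gap (V3→V4): /sp/ is a licit onset in full, so it all attaches to the next syllable.
/o…a/ gap (V4→V5): /sm/ is a licit onset in full, so it all attaches to the next syllable.
Putting it together: popk.mapr.ko.spo.sma.
Syllable 2 is /mapr/ with coda /pr/, so it is closed.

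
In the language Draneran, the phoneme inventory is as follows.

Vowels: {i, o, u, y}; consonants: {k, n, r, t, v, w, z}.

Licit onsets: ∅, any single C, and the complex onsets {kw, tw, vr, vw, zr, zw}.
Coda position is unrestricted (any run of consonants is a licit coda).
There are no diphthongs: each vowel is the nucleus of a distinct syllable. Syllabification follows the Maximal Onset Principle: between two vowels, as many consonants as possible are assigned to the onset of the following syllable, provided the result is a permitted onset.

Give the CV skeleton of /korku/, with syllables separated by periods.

Vowels present: o, u; each is a nucleus, giving 2 syllables.
Between /o/ (V1) and /u/ (V2): cluster /rk/ — the longest permitted-onset suffix is /k/; onset = /k/, preceding coda = /r/.
So the parse is kor.ku.
Mapping each syllable to C/V: /kor/ → CVC, /ku/ → CV.

CVC.CV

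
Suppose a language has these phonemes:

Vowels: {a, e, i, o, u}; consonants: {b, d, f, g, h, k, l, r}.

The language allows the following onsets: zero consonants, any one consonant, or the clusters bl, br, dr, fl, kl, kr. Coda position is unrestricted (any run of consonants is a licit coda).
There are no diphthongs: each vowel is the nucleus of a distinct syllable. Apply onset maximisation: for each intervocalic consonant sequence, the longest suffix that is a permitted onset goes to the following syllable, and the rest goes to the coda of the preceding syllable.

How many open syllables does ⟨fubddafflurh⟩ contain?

0

Vowels present: u, a, u; each is a nucleus, giving 3 syllables.
/u…a/ gap (V1→V2): /bdd/; trying suffixes from longest down, /d/ is the first permitted one, so coda /bd/ | onset /d/.
/a…u/ gap (V2→V3): /ffl/ splits as /f/ + /fl/ (/fl/ is the longest suffix that is a licit onset).
Result: fubd.daf.flurh.
Classifying each syllable: /fubd/ (closed), /daf/ (closed), /flurh/ (closed).
Open syllables: 0.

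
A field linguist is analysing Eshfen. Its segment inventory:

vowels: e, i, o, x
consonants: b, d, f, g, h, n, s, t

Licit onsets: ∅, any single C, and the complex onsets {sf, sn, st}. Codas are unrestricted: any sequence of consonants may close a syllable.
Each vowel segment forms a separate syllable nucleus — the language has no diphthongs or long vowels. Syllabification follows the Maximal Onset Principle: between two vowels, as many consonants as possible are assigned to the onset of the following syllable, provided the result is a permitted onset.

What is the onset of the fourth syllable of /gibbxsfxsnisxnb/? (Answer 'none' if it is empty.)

sn

The vowels are i, x, x, i, x — 5 nuclei, so 5 syllables.
/i…x/ gap (V1→V2): cluster /bb/ — the longest permitted-onset suffix is /b/; onset = /b/, preceding coda = /b/.
/x…x/ gap (V2→V3): /sf/ — entire cluster is a permitted onset → onset /sf/, coda ∅.
/x…i/ gap (V3→V4): cluster /sn/ — /sn/ is itself a permitted onset, so the whole cluster goes right; preceding coda = ∅.
/i…x/ gap (V4→V5): /s/ is a single consonant, so it becomes the next onset.
So the parse is gib.bx.sfx.sni.sxnb.
Syllable 4 is /sni/: onset /sn/, nucleus /i/, coda ∅.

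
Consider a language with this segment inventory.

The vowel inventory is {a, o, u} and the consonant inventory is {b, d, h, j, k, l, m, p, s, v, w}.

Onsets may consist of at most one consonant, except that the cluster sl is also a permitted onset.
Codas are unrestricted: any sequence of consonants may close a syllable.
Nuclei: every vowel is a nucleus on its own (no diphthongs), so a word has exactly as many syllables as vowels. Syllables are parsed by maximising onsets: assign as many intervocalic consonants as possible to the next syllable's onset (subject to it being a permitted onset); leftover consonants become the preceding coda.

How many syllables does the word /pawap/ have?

Vowels present: a, a; each is a nucleus, giving 2 syllables.

2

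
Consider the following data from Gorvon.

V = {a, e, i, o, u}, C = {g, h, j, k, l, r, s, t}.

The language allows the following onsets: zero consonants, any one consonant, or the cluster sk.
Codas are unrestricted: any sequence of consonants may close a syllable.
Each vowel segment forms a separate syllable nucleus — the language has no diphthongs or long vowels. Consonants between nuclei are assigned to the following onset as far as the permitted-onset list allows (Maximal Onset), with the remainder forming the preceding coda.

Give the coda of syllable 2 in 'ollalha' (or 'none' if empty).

Vowels present: o, a, a; each is a nucleus, giving 3 syllables.
Between /o/ (V1) and /a/ (V2): cluster /ll/ — the longest permitted-onset suffix is /l/; onset = /l/, preceding coda = /l/.
Between /a/ (V2) and /a/ (V3): cluster /lh/ — the longest permitted-onset suffix is /h/; onset = /h/, preceding coda = /l/.
Putting it together: ol.lal.ha.
Syllable 2 is /lal/: onset /l/, nucleus /a/, coda /l/.

l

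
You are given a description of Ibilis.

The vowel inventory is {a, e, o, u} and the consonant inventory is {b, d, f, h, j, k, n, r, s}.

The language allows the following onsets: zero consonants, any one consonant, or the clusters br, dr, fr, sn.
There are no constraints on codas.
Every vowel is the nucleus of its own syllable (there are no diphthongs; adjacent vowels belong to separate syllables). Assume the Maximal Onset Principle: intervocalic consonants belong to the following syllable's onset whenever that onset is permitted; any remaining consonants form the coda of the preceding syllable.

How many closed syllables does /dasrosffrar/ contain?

3

Vowels present: a, o, a; each is a nucleus, giving 3 syllables.
Between /a/ (V1) and /o/ (V2): /sr/; trying suffixes from longest down, /r/ is the first permitted one, so coda /s/ | onset /r/.
Between /o/ (V2) and /a/ (V3): /sffr/ splits as /sf/ + /fr/ (/fr/ is the longest suffix that is a licit onset).
Syllabification: das.rosf.frar.
Classifying each syllable: /das/ (closed), /rosf/ (closed), /frar/ (closed).
Closed syllables: 3.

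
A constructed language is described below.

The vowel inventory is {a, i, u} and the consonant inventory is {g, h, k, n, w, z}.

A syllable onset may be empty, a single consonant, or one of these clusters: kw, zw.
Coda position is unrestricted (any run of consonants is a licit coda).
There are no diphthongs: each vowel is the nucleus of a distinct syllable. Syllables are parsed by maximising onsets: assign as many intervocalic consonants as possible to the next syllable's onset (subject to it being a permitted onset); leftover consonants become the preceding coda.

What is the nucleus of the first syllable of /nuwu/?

The vowels are u, u — 2 nuclei, so 2 syllables.
The first nucleus (vowel 1 from the left) is /u/.

u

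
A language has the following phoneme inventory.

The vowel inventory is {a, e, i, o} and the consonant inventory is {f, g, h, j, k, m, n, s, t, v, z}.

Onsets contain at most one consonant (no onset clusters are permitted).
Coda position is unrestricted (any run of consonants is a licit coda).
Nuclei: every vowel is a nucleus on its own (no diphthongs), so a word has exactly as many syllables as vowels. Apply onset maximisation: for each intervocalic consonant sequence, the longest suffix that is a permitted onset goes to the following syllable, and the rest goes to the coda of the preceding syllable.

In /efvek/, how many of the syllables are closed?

2

Nuclei (vowels): e, e → 2 syllables.
σ1/σ2 boundary: /fv/; trying suffixes from longest down, /v/ is the first permitted one, so coda /f/ | onset /v/.
So the parse is ef.vek.
Classifying each syllable: /ef/ (closed), /vek/ (closed).
Closed syllables: 2.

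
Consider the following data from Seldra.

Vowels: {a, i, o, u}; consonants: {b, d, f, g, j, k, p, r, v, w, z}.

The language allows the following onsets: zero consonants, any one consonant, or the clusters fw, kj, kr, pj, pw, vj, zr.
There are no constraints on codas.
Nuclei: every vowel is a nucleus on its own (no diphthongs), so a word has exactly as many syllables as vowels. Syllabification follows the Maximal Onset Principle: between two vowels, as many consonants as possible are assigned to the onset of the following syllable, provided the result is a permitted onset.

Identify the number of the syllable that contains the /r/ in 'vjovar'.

2

Vowels present: o, a; each is a nucleus, giving 2 syllables.
σ1/σ2 boundary: /v/ → onset of the next syllable (single consonants are always licit onsets).
Result: vjo.var.
The /r/ is in the coda of syllable 2 (/var/).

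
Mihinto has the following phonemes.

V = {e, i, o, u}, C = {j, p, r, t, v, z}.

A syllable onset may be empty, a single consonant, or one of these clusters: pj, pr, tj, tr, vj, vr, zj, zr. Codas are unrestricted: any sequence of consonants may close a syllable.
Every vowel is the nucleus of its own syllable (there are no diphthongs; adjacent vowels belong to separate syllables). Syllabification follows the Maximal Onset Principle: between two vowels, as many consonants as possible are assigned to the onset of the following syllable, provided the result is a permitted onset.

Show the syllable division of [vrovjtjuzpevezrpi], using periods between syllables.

Vowels present: o, u, e, e, i; each is a nucleus, giving 5 syllables.
σ1/σ2 boundary: /vjtj/; trying suffixes from longest down, /tj/ is the first permitted one, so coda /vj/ | onset /tj/.
σ2/σ3 boundary: /zp/ — longest licit onset from the right is /p/, leaving /z/ as coda.
σ3/σ4 boundary: /v/ is a single consonant, so it becomes the next onset.
σ4/σ5 boundary: cluster /zrp/ — the longest permitted-onset suffix is /p/; onset = /p/, preceding coda = /zr/.

vrovj.tjuz.pe.vezr.pi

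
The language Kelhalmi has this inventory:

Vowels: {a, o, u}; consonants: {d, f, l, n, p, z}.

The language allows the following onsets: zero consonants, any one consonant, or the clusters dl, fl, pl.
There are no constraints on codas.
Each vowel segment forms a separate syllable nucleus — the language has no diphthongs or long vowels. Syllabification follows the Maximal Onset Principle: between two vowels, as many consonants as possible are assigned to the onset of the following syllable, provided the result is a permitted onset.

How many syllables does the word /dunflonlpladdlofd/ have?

The vowels are u, o, a, o — 4 nuclei, so 4 syllables.

4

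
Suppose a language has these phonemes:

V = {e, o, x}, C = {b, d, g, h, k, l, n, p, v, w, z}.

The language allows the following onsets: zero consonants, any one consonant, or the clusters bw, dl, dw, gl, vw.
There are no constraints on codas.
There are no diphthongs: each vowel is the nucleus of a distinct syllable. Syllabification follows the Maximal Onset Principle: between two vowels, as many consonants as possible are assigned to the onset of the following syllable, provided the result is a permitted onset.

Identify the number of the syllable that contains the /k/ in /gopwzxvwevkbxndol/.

Nuclei (vowels): o, x, e, x, o → 5 syllables.
Between /o/ (V1) and /x/ (V2): /pwz/ — longest licit onset from the right is /z/, leaving /pw/ as coda.
Between /x/ (V2) and /e/ (V3): cluster /vw/ — /vw/ is itself a permitted onset, so the whole cluster goes right; preceding coda = ∅.
Between /e/ (V3) and /x/ (V4): /vkb/; trying suffixes from longest down, /b/ is the first permitted one, so coda /vk/ | onset /b/.
Between /x/ (V4) and /o/ (V5): /nd/ — longest licit onset from the right is /d/, leaving /n/ as coda.
Syllabification: gopw.zx.vwevk.bxn.dol.
The /k/ is in the coda of syllable 3 (/vwevk/).

3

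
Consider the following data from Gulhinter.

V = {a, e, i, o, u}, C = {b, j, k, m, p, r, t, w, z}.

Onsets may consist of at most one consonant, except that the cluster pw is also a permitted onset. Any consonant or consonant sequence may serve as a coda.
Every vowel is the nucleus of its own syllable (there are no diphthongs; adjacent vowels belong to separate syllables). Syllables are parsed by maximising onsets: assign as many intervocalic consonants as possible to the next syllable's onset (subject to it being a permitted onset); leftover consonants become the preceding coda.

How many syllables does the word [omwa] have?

2

The vowels are o, a — 2 nuclei, so 2 syllables.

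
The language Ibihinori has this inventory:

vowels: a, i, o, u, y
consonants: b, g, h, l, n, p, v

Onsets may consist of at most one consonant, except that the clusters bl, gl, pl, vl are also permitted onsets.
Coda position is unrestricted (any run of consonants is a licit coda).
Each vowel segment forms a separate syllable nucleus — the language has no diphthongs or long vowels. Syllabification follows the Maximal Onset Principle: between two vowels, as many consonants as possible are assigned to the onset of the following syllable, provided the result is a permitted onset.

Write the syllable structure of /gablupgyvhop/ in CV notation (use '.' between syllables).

CV.CCVC.CVC.CVC

Vowels present: a, u, y, o; each is a nucleus, giving 4 syllables.
Between /a/ (V1) and /u/ (V2): cluster /bl/ — /bl/ is itself a permitted onset, so the whole cluster goes right; preceding coda = ∅.
Between /u/ (V2) and /y/ (V3): /pg/; trying suffixes from longest down, /g/ is the first permitted one, so coda /p/ | onset /g/.
Between /y/ (V3) and /o/ (V4): /vh/ splits as /v/ + /h/ (/h/ is the longest suffix that is a licit onset).
So the parse is ga.blup.gyv.hop.
Mapping each syllable to C/V: /ga/ → CV, /blup/ → CCVC, /gyv/ → CVC, /hop/ → CVC.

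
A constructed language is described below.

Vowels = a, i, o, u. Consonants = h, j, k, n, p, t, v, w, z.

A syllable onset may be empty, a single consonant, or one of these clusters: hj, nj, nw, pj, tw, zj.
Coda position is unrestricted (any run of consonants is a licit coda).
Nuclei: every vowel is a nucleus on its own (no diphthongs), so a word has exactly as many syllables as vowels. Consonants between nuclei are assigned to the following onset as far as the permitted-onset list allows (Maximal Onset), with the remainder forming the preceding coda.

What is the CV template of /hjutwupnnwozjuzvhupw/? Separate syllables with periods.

The vowels are u, u, o, u, u — 5 nuclei, so 5 syllables.
V1 /u/ – V2 /u/: /tw/ is a licit onset in full, so it all attaches to the next syllable.
V2 /u/ – V3 /o/: /pnnw/; trying suffixes from longest down, /nw/ is the first permitted one, so coda /pn/ | onset /nw/.
V3 /o/ – V4 /u/: /zj/ — entire cluster is a permitted onset → onset /zj/, coda ∅.
V4 /u/ – V5 /u/: /zvh/ splits as /zv/ + /h/ (/h/ is the longest suffix that is a licit onset).
Result: hju.twupn.nwo.zjuzv.hupw.
Mapping each syllable to C/V: /hju/ → CCV, /twupn/ → CCVCC, /nwo/ → CCV, /zjuzv/ → CCVCC, /hupw/ → CVCC.

CCV.CCVCC.CCV.CCVCC.CVCC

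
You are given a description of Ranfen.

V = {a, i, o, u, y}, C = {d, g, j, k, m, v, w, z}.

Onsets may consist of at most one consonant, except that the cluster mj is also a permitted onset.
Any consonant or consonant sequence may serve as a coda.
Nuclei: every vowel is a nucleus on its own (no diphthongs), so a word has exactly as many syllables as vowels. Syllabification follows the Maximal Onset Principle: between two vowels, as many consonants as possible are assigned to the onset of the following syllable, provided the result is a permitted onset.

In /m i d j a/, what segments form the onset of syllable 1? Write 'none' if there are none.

The vowels are i, a — 2 nuclei, so 2 syllables.
Between /i/ (V1) and /a/ (V2): /dj/ — longest licit onset from the right is /j/, leaving /d/ as coda.
Syllabification: mid.ja.
Syllable 1 is /mid/: onset /m/, nucleus /i/, coda /d/.

m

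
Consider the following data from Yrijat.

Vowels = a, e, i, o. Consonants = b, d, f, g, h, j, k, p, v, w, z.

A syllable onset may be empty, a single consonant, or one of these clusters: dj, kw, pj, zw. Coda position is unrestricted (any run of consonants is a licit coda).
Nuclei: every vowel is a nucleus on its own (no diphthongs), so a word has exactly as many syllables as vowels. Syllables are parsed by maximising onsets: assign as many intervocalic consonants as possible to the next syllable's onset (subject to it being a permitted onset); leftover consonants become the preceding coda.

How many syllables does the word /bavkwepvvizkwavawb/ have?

5

Nuclei (vowels): a, e, i, a, a → 5 syllables.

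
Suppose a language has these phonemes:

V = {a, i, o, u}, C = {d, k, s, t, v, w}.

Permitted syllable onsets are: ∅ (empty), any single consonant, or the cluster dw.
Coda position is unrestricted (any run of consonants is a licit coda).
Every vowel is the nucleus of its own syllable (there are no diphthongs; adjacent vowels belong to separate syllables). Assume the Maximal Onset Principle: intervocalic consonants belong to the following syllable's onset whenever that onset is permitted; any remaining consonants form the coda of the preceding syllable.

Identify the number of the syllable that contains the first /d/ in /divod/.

The vowels are i, o — 2 nuclei, so 2 syllables.
/i…o/ gap (V1→V2): /v/ → onset of the next syllable (single consonants are always licit onsets).
Putting it together: di.vod.
The first /d/ is in the onset of syllable 1 (/di/).

1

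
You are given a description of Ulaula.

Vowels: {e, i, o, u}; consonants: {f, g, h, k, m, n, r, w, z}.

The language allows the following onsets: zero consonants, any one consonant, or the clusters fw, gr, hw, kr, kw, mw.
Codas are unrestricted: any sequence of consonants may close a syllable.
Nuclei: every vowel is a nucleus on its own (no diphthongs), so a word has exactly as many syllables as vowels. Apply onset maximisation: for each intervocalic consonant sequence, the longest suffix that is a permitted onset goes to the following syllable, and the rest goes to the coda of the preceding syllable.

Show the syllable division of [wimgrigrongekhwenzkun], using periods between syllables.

wim.gri.gron.gek.hwenz.kun

The vowels are i, i, o, e, e, u — 6 nuclei, so 6 syllables.
σ1/σ2 boundary: /mgr/ — longest licit onset from the right is /gr/, leaving /m/ as coda.
σ2/σ3 boundary: /gr/ is a licit onset in full, so it all attaches to the next syllable.
σ3/σ4 boundary: /ng/ splits as /n/ + /g/ (/g/ is the longest suffix that is a licit onset).
σ4/σ5 boundary: /khw/ — longest licit onset from the right is /hw/, leaving /k/ as coda.
σ5/σ6 boundary: /nzk/ splits as /nz/ + /k/ (/k/ is the longest suffix that is a licit onset).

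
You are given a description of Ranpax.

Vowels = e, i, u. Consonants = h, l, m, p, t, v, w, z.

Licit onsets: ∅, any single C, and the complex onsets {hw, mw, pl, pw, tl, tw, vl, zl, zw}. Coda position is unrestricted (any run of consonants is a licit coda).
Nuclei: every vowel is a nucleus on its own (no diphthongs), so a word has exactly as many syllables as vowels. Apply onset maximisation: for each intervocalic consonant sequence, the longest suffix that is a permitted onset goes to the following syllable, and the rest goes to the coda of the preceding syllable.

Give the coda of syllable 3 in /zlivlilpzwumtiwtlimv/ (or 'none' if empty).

The vowels are i, i, u, i, i — 5 nuclei, so 5 syllables.
σ1/σ2 boundary: cluster /vl/ — /vl/ is itself a permitted onset, so the whole cluster goes right; preceding coda = ∅.
σ2/σ3 boundary: /lpzw/ — longest licit onset from the right is /zw/, leaving /lp/ as coda.
σ3/σ4 boundary: /mt/ splits as /m/ + /t/ (/t/ is the longest suffix that is a licit onset).
σ4/σ5 boundary: /wtl/ — longest licit onset from the right is /tl/, leaving /w/ as coda.
Syllabification: zli.vlilp.zwum.tiw.tlimv.
Syllable 3 is /zwum/: onset /zw/, nucleus /u/, coda /m/.

m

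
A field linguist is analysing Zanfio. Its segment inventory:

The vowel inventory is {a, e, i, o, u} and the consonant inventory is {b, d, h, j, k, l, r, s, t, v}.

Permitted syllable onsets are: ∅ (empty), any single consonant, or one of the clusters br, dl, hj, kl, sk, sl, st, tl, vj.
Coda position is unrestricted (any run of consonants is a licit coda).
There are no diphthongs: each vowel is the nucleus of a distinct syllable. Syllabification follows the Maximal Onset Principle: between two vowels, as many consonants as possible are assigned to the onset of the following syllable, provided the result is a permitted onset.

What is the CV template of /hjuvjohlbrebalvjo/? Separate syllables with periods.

CCV.CCVCC.CCV.CVC.CCV

The vowels are u, o, e, a, o — 5 nuclei, so 5 syllables.
σ1/σ2 boundary: /vj/ — entire cluster is a permitted onset → onset /vj/, coda ∅.
σ2/σ3 boundary: /hlbr/ — longest licit onset from the right is /br/, leaving /hl/ as coda.
σ3/σ4 boundary: /b/ → onset of the next syllable (single consonants are always licit onsets).
σ4/σ5 boundary: cluster /lvj/ — the longest permitted-onset suffix is /vj/; onset = /vj/, preceding coda = /l/.
Putting it together: hju.vjohl.bre.bal.vjo.
Mapping each syllable to C/V: /hju/ → CCV, /vjohl/ → CCVCC, /bre/ → CCV, /bal/ → CVC, /vjo/ → CCV.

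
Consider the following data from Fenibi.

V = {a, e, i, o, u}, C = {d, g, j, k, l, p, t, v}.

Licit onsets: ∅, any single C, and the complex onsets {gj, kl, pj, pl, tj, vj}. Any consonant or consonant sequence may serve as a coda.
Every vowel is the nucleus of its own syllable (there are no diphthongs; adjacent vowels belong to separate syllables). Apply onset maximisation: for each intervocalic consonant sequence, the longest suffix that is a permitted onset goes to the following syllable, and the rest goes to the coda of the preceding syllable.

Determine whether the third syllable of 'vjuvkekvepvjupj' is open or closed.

Vowels present: u, e, e, u; each is a nucleus, giving 4 syllables.
σ1/σ2 boundary: /vk/ splits as /v/ + /k/ (/k/ is the longest suffix that is a licit onset).
σ2/σ3 boundary: cluster /kv/ — the longest permitted-onset suffix is /v/; onset = /v/, preceding coda = /k/.
σ3/σ4 boundary: /pvj/ splits as /p/ + /vj/ (/vj/ is the longest suffix that is a licit onset).
Syllabification: vjuv.kek.vep.vjupj.
Syllable 3 is /vep/ with coda /p/, so it is closed.

closed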